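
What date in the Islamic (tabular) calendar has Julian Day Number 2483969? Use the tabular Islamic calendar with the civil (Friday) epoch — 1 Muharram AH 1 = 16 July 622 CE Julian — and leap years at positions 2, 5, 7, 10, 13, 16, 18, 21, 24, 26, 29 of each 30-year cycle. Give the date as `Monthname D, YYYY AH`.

Rabi' al-Awwal 23, 1512 AH

The Gregorian equivalent of JDN 2483969 is 9 October 2088.
In the tabular Islamic calendar that day is Rabi' al-Awwal 23, 1512 AH.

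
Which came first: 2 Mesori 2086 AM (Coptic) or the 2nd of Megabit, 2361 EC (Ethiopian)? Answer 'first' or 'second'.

The two dates have Julian Day Numbers 2586907 and 2586392 respectively.
Since 2586392 < 2586907, the second date comes first.

second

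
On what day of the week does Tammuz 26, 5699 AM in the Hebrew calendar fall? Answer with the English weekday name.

Thursday

This is JDN 2429458 (13 July 1939 Gregorian).
Since JDN mod 7 = 3 (0 = Monday), the day is Thursday.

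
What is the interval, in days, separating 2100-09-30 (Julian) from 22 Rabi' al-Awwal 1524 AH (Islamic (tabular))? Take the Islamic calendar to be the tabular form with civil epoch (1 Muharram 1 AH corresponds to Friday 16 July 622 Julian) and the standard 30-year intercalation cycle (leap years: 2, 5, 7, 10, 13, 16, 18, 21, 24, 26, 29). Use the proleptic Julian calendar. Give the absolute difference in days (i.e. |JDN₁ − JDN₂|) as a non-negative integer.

136

JDN of the first date = 2488356.
JDN of the second date = 2488220.
|2488220 − 2488356| = 136.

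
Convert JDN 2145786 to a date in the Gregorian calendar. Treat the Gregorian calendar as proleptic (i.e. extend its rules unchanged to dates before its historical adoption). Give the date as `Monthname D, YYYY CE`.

JDN 2451545 is 1 Jan 2000; 2145786 is −305759 days from there.

November 11, 1162 CE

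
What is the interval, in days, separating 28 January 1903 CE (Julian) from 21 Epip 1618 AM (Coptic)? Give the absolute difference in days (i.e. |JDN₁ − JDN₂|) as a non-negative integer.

JDN of the first date = 2416156.
JDN of the second date = 2415959.
|2415959 − 2416156| = 197.

197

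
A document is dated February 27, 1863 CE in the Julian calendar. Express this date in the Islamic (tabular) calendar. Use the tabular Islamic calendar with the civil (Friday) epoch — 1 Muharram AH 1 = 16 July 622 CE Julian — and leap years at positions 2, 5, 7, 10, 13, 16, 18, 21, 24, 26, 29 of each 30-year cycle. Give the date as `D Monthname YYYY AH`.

20 Ramadan 1279 AH

Both dates share Julian Day Number 2401576; in the tabular Islamic calendar that is 20 Ramadan 1279 AH.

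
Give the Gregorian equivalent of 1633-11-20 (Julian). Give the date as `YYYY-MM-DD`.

1633-11-30

For dates in this range the Gregorian date is 10 days ahead of the Julian.
20 November 1633 Julian + 10 days → 30 November 1633 Gregorian.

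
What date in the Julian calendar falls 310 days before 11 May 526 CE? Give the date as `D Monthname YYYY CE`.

JDN of 11 May 526 CE = 1913310.
1913310 − 310 = 1913000.
JDN 1913000 in the Julian calendar is 5 July 525 CE.

5 July 525 CE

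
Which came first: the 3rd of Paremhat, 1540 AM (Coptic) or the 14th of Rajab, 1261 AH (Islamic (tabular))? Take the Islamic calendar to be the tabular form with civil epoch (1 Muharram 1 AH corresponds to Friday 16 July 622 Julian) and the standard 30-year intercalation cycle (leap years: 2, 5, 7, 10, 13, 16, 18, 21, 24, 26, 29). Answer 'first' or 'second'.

first

Converting both to JDN: 2387332 vs 2395132; the smaller is the first.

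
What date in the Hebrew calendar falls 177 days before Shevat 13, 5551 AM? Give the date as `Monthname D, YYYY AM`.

JDN of Shevat 13, 5551 AM = 2375227.
2375227 − 177 = 2375050.
JDN 2375050 in the Hebrew calendar is Av 14, 5550 AM.

Av 14, 5550 AM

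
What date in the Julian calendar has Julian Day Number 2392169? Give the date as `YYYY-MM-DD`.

JDN 2392169 is 8 June 1837 in the Gregorian calendar.
In the Julian calendar that day is 1837-05-27.

1837-05-27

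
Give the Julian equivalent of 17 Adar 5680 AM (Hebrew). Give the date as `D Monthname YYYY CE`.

Julian Day Number of the source date = 2422391.
Converting JDN 2422391 to the Julian calendar gives 23 February 1920 CE.

23 February 1920 CE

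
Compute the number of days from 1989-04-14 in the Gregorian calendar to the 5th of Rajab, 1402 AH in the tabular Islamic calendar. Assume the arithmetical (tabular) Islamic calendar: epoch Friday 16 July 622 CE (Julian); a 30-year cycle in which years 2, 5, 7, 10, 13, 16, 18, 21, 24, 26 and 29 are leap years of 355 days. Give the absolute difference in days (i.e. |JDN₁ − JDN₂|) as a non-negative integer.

2542

JDN of the first date = 2447631.
JDN of the second date = 2445089.
|2445089 − 2447631| = 2542.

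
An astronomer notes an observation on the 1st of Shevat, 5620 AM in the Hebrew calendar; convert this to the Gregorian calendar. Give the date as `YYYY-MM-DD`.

Both dates share Julian Day Number 2400435; in the Gregorian calendar that is 25 January 1860 CE.

1860-01-25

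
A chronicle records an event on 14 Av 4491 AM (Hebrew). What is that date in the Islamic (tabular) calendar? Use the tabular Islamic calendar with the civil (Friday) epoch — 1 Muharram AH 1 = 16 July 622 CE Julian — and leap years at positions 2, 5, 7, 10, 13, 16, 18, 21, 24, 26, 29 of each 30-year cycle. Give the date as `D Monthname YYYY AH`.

The source date corresponds to 26 July 731 in the proleptic Gregorian calendar (JDN 1988258).
That day falls on 12 Jumada al-Awwal 113 AH in the tabular Islamic calendar.

12 Jumada al-Awwal 113 AH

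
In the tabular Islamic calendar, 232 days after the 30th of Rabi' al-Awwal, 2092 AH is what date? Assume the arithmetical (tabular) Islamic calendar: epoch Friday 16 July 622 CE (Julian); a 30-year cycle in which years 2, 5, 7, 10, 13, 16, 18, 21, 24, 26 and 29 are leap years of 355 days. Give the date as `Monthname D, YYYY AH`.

Dhu al-Qa'dah 26, 2092 AH

Counting 232 days forward from JDN 2689509 reaches JDN 2689741, which is Dhu al-Qa'dah 26, 2092 AH.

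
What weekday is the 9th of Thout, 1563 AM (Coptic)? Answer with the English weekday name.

Friday

This is JDN 2395558 (18 September 1846 Gregorian).
2395558 ≡ 4 (mod 7); counting from Monday = 0 gives Friday.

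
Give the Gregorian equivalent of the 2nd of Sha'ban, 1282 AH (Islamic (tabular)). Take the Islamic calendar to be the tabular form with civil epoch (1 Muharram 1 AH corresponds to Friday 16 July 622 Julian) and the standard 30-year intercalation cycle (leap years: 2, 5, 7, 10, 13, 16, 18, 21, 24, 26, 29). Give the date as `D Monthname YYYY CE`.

Both dates share Julian Day Number 2402592; in the Gregorian calendar that is 21 December 1865 CE.

21 December 1865 CE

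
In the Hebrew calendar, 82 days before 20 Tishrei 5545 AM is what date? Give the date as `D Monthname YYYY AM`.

JDN of 20 Tishrei 5545 AM = 2372931.
2372931 − 82 = 2372849.
JDN 2372849 in the Hebrew calendar is 26 Tammuz 5544 AM.

26 Tammuz 5544 AM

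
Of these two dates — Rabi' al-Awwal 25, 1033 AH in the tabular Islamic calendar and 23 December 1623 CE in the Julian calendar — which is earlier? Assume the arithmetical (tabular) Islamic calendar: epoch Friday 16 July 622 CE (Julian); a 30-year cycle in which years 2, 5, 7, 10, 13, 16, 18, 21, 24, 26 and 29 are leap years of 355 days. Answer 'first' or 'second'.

second

The two dates have Julian Day Numbers 2314229 and 2314215 respectively.
Since 2314215 < 2314229, the second date comes first.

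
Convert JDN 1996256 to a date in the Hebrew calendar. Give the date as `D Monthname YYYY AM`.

The proleptic Gregorian equivalent of JDN 1996256 is 18 June 753.
In the Hebrew calendar that day is 8 Tammuz 4513 AM.

8 Tammuz 4513 AM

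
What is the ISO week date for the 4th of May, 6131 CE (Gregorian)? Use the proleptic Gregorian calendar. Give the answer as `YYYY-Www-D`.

6131-W18-5

The weekday is Friday (ISO weekday 5).
That Friday belongs to ISO week 18 of ISO year 6131.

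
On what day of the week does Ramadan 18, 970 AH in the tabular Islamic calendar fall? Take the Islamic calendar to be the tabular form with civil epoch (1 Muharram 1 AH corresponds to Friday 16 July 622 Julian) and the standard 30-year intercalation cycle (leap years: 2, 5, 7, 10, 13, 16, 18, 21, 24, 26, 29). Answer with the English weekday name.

This is JDN 2292074 (21 May 1563 Gregorian).
Since JDN mod 7 = 1 (0 = Monday), the day is Tuesday.

Tuesday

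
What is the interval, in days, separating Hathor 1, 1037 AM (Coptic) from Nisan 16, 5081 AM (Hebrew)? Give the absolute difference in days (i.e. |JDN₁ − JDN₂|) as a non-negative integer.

First date → JDN 2203489; second date → JDN 2203658.
The interval is |2203489 − 2203658| = 169 days.

169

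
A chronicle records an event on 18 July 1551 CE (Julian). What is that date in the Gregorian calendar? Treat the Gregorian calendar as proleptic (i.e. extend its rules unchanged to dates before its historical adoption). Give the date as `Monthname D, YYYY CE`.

July 28, 1551 CE

For dates in this range the Gregorian date is 10 days ahead of the Julian.
18 July 1551 Julian + 10 days → 28 July 1551 Gregorian.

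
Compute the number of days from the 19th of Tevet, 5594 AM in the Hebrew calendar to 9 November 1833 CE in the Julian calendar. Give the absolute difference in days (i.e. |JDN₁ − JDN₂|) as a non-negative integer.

40

First date → JDN 2390914; second date → JDN 2390874.
The interval is |2390914 − 2390874| = 40 days.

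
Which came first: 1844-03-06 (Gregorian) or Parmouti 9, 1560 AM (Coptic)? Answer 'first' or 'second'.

Converting both to JDN: 2394632 vs 2394673; the smaller is the first.

first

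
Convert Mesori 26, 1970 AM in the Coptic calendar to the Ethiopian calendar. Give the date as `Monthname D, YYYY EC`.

Julian Day Number of the source date = 2544562.
Converting JDN 2544562 to the Ethiopian calendar gives 26 Nehase 2246 EC.

Nehase 26, 2246 EC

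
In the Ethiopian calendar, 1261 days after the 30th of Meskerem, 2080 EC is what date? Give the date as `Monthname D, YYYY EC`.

Megabit 16, 2083 EC

The starting date is JDN 2483605; 2483605 + 1261 = 2484866.
JDN 2484866 corresponds to Megabit 16, 2083 EC.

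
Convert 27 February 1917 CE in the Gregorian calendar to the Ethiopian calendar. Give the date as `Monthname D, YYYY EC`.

Julian Day Number of the source date = 2421287.
Converting JDN 2421287 to the Ethiopian calendar gives 20 Yekatit 1909 EC.

Yekatit 20, 1909 EC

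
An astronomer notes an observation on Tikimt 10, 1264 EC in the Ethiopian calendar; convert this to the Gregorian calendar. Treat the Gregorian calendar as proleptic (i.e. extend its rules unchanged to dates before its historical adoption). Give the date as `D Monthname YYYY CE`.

Both dates share Julian Day Number 2185571; in the Gregorian calendar that is 15 October 1271 CE.

15 October 1271 CE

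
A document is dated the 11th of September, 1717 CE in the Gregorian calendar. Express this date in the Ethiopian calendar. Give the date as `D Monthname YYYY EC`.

Both dates share Julian Day Number 2348435; in the Ethiopian calendar that is 3 Meskerem 1710 EC.

3 Meskerem 1710 EC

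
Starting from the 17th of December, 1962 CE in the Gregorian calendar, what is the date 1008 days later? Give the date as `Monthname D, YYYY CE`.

September 20, 1965 CE

JDN of the 17th of December, 1962 CE = 2438016.
2438016 + 1008 = 2439024.
JDN 2439024 in the Gregorian calendar is September 20, 1965 CE.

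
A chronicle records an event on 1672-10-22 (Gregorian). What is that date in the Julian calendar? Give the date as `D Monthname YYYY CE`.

12 October 1672 CE

For dates in this range the Gregorian date is 10 days ahead of the Julian.
22 October 1672 Gregorian − 10 days → 12 October 1672 Julian.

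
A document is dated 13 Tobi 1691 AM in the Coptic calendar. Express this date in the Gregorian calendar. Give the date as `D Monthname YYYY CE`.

Julian Day Number of the source date = 2442434.
Converting JDN 2442434 to the Gregorian calendar gives 21 January 1975 CE.

21 January 1975 CE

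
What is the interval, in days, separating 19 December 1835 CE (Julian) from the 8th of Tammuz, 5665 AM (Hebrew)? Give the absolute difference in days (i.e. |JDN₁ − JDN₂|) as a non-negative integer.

First date → JDN 2391644; second date → JDN 2417038.
The interval is |2391644 − 2417038| = 25394 days.

25394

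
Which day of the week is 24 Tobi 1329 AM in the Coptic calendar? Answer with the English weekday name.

Tuesday

In the Gregorian calendar this is 29 January 1613 (JDN 2310225).
Since JDN mod 7 = 1 (0 = Monday), the day is Tuesday.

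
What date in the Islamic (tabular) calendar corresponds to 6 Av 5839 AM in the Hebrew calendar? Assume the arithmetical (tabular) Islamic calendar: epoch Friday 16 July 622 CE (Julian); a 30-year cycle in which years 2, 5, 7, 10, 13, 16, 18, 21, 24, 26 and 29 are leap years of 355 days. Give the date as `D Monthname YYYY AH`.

The source date corresponds to 3 August 2079 in the Gregorian calendar (JDN 2480614).
That day falls on 5 Shawwal 1502 AH in the tabular Islamic calendar.

5 Shawwal 1502 AH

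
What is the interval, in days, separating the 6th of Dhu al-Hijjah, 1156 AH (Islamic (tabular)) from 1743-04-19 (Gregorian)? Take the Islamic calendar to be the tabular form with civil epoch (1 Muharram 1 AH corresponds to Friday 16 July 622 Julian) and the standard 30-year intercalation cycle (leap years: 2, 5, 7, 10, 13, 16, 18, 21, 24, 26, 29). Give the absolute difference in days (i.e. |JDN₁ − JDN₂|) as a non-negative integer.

First date → JDN 2358063; second date → JDN 2357786.
The interval is |2358063 − 2357786| = 277 days.

277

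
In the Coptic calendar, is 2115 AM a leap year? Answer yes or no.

yes

2115 mod 4 = 3; in the Coptic calendar a year is leap when year mod 4 = 3, so it is a leap year.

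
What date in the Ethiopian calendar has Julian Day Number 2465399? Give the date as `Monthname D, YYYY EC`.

JDN 2465399 is 6 December 2037 in the Gregorian calendar.
In the Ethiopian calendar that day is Hidar 27, 2030 EC.

Hidar 27, 2030 EC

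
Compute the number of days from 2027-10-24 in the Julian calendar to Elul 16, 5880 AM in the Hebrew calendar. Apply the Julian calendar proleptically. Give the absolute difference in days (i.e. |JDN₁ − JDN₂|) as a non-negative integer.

33910

JDN of the first date = 2461716.
JDN of the second date = 2495626.
|2495626 − 2461716| = 33910.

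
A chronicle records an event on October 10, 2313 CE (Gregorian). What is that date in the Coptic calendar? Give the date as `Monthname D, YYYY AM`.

Both dates share Julian Day Number 2566148; in the Coptic calendar that is 27 Thout 2030 AM.

Thout 27, 2030 AM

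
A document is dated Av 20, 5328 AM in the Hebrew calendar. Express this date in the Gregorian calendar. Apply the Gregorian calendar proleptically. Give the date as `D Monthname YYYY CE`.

Both dates share Julian Day Number 2293996; in the Gregorian calendar that is 24 August 1568 CE.

24 August 1568 CE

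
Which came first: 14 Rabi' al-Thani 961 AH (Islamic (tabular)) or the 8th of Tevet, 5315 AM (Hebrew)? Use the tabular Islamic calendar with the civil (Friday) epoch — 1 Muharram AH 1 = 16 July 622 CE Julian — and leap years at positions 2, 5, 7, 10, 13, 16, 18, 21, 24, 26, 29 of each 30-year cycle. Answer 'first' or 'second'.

first

Converting both to JDN: 2288734 vs 2288992; the smaller is the first.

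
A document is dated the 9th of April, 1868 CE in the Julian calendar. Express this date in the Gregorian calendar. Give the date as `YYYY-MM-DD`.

For dates in this range the Gregorian date is 12 days ahead of the Julian.
9 April 1868 Julian + 12 days → 21 April 1868 Gregorian.

1868-04-21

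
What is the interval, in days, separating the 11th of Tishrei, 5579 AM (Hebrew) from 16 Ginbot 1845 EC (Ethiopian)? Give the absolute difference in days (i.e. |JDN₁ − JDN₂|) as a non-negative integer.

12643

First date → JDN 2385354; second date → JDN 2397997.
The interval is |2385354 − 2397997| = 12643 days.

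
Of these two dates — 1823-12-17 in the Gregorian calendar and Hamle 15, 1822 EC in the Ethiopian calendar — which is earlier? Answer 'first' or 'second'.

first

First date → JDN 2387247; second date → JDN 2389655.
JDN 2387247 < JDN 2389655, so the first date is earlier.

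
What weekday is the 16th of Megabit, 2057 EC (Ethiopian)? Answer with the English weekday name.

Wednesday

Equivalently 25 March 2065 Gregorian, JDN 2475370.
Since JDN mod 7 = 2 (0 = Monday), the day is Wednesday.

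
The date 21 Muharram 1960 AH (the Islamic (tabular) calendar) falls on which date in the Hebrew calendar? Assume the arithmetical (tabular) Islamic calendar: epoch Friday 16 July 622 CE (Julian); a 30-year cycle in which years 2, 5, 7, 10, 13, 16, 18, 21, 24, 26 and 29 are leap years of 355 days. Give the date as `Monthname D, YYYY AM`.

Nisan 22, 6283 AM

Julian Day Number of the source date = 2642664.
Converting JDN 2642664 to the Hebrew calendar gives 22 Nisan 6283 AM.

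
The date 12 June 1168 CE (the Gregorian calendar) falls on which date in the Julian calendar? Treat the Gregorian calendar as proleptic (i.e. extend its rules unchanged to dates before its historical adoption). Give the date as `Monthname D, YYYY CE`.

June 5, 1168 CE

For dates in this range the Gregorian date is 7 days ahead of the Julian.
12 June 1168 Gregorian − 7 days → 5 June 1168 Julian.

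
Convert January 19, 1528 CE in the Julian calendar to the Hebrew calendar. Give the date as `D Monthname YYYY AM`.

Julian Day Number of the source date = 2279178.
Converting JDN 2279178 to the Hebrew calendar gives 28 Shevat 5288 AM.

28 Shevat 5288 AM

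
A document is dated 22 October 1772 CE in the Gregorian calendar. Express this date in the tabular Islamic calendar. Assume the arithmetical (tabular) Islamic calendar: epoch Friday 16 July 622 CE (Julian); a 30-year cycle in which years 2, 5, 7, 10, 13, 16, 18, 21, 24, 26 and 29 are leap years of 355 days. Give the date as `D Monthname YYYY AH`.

Both dates share Julian Day Number 2368565; in the tabular Islamic calendar that is 25 Rajab 1186 AH.

25 Rajab 1186 AH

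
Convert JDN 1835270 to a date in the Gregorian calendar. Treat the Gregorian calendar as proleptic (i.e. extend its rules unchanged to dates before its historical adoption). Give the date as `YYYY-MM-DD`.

0312-09-12

JDN 2451545 is 1 Jan 2000; 1835270 is −616275 days from there.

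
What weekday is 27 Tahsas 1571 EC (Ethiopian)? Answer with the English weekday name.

Tuesday

In the proleptic Gregorian calendar this is 2 January 1579 (JDN 2297779).
Since JDN mod 7 = 1 (0 = Monday), the day is Tuesday.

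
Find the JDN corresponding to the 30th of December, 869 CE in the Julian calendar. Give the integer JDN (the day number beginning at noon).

In the proleptic Gregorian calendar the same day is 3 January 870.
JDN 2299161 is 15 October 1582 CE (Gregorian); the target day is −260337 days from there, so JDN = 2038824.

2038824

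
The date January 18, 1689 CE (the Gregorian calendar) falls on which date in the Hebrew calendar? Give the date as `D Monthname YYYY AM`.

26 Tevet 5449 AM

Both dates share Julian Day Number 2337973; in the Hebrew calendar that is 26 Tevet 5449 AM.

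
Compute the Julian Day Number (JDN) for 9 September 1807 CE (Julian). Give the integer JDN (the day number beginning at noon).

2381316

In the Gregorian calendar the same day is 21 September 1807.
JDN 2299161 is 15 October 1582 CE (Gregorian); the target day is +82155 days from there, so JDN = 2381316.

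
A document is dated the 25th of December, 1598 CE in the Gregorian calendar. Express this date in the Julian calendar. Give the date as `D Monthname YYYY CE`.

15 December 1598 CE

For dates in this range the Gregorian date is 10 days ahead of the Julian.
25 December 1598 Gregorian − 10 days → 15 December 1598 Julian.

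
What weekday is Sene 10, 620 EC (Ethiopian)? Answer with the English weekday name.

Saturday

This is JDN 1950590 (7 June 628 Gregorian).
1950590 ≡ 5 (mod 7); counting from Monday = 0 gives Saturday.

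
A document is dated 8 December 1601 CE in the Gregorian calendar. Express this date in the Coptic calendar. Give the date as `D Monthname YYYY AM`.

2 Koiak 1318 AM

Both dates share Julian Day Number 2306155; in the Coptic calendar that is 2 Koiak 1318 AM.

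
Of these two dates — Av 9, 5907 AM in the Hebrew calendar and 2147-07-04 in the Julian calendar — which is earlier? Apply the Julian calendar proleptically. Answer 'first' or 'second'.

Converting both to JDN: 2505452 vs 2505434; the smaller is the second.

second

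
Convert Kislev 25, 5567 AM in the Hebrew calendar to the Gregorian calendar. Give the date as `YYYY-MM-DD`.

1806-12-06

Both dates share Julian Day Number 2381027; in the Gregorian calendar that is 6 December 1806 CE.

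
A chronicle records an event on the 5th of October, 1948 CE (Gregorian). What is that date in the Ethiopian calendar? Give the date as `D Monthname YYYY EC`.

Both dates share Julian Day Number 2432830; in the Ethiopian calendar that is 25 Meskerem 1941 EC.

25 Meskerem 1941 EC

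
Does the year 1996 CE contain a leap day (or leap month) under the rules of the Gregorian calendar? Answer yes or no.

1996 is divisible by 4 and not by 100, so it is a leap year.

yes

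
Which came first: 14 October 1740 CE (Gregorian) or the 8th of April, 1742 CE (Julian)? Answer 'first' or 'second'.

first

First date → JDN 2356869; second date → JDN 2357421.
JDN 2356869 < JDN 2357421, so the first date is earlier.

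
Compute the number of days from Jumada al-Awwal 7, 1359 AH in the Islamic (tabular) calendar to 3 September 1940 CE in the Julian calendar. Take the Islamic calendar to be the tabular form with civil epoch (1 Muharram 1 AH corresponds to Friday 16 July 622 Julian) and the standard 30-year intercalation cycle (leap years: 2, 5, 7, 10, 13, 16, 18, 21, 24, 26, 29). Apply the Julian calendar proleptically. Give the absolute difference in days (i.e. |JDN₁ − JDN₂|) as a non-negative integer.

JDN of the first date = 2429794.
JDN of the second date = 2429889.
|2429889 − 2429794| = 95.

95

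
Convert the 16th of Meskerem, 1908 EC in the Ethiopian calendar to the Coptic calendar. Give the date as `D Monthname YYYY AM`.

Both dates share Julian Day Number 2420768; in the Coptic calendar that is 16 Thout 1632 AM.

16 Thout 1632 AM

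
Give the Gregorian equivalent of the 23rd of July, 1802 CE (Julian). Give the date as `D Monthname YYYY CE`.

4 August 1802 CE

The Julian–Gregorian offset here is 12 days (Julian trailing).
23 July 1802 Julian + 12 days → 4 August 1802 Gregorian.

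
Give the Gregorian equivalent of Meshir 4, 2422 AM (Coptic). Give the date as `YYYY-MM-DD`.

Julian Day Number of the source date = 2709453.
Converting JDN 2709453 to the Gregorian calendar gives 17 February 2706 CE.

2706-02-17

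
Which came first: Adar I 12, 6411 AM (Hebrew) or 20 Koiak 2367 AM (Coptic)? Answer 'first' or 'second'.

second

Converting both to JDN: 2689372 vs 2689320; the smaller is the second.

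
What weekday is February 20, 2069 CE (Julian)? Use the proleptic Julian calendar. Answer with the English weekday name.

In the Gregorian calendar this is 5 March 2069 (JDN 2476811).
2476811 ≡ 1 (mod 7); counting from Monday = 0 gives Tuesday.

Tuesday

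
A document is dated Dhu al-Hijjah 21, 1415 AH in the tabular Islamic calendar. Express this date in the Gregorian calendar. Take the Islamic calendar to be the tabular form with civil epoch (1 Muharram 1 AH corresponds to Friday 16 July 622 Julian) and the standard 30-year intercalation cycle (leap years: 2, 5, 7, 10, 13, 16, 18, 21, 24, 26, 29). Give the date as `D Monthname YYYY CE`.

Julian Day Number of the source date = 2449859.
Converting JDN 2449859 to the Gregorian calendar gives 21 May 1995 CE.

21 May 1995 CE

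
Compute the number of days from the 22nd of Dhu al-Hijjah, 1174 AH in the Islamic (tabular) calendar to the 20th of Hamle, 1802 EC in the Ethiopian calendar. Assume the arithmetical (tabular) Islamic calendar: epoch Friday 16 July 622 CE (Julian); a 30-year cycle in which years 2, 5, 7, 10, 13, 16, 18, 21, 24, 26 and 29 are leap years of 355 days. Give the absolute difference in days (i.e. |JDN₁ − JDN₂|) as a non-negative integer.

17897

First date → JDN 2364458; second date → JDN 2382355.
The interval is |2364458 − 2382355| = 17897 days.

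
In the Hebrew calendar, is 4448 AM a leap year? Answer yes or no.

Hebrew year 4448 is year 2 of its 19-year Metonic cycle; leap years are at positions 3, 6, 8, 11, 14, 17, 19, so it is a common year (12 months).

no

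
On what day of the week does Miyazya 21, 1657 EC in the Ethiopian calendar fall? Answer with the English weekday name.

Equivalently 26 April 1665 Gregorian, JDN 2329305.
JDN 2329305 mod 7 = 6, and JDN 0 was a Monday, so this is a Sunday.

Sunday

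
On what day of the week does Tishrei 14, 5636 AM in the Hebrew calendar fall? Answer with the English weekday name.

Equivalently 13 October 1875 Gregorian, JDN 2406175.
2406175 ≡ 2 (mod 7); counting from Monday = 0 gives Wednesday.

Wednesday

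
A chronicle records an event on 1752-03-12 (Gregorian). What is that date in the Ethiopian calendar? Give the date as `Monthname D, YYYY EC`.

Julian Day Number of the source date = 2361036.
Converting JDN 2361036 to the Ethiopian calendar gives 5 Megabit 1744 EC.

Megabit 5, 1744 EC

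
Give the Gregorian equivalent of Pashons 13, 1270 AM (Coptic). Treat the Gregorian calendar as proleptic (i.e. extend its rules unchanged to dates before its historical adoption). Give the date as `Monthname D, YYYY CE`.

May 18, 1554 CE

Julian Day Number of the source date = 2288784.
Converting JDN 2288784 to the Gregorian calendar gives 18 May 1554 CE.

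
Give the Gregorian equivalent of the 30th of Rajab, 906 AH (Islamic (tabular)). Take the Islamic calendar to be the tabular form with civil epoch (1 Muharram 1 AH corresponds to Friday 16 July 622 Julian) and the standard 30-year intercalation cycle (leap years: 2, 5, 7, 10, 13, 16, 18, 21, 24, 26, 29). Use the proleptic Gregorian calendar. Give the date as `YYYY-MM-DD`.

1501-03-01

Both dates share Julian Day Number 2269348; in the Gregorian calendar that is 1 March 1501 CE.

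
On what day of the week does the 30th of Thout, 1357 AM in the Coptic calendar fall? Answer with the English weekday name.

This is JDN 2320338 (7 October 1640 Gregorian).
2320338 ≡ 6 (mod 7); counting from Monday = 0 gives Sunday.

Sunday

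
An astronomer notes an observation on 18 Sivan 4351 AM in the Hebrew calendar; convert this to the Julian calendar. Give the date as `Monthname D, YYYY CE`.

The source date corresponds to 17 June 591 in the proleptic Gregorian calendar (JDN 1937086).
That day falls on 15 June 591 CE in the Julian calendar.

June 15, 591 CE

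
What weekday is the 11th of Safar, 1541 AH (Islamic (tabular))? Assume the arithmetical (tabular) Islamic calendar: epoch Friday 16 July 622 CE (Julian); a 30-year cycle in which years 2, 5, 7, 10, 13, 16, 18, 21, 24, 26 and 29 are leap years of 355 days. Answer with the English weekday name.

Equivalently 19 October 2116 Gregorian, JDN 2494205.
Since JDN mod 7 = 0 (0 = Monday), the day is Monday.

Monday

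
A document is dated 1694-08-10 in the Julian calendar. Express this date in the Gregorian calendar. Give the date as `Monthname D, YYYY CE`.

At this point the Julian calendar is 10 days behind the Gregorian.
10 August 1694 Julian + 10 days → 20 August 1694 Gregorian.

August 20, 1694 CE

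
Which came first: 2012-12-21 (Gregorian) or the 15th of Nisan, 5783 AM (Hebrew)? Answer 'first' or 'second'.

first

The two dates have Julian Day Numbers 2456283 and 2460041 respectively.
Since 2456283 < 2460041, the first date comes first.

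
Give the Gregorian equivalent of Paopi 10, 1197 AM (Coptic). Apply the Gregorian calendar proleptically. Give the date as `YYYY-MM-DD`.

Julian Day Number of the source date = 2261908.
Converting JDN 2261908 to the Gregorian calendar gives 16 October 1480 CE.

1480-10-16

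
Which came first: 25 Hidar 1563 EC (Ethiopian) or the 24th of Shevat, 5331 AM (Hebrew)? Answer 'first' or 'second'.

first

The two dates have Julian Day Numbers 2294825 and 2294885 respectively.
Since 2294825 < 2294885, the first date comes first.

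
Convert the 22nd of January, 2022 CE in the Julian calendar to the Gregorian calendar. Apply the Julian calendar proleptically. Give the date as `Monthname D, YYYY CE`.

February 4, 2022 CE

For dates in this range the Gregorian date is 13 days ahead of the Julian.
22 January 2022 Julian + 13 days → 4 February 2022 Gregorian.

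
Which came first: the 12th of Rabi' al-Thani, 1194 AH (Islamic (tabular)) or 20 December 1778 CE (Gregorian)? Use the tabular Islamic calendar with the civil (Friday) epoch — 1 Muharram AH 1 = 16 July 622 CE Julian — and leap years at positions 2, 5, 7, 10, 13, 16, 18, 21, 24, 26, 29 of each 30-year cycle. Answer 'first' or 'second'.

Converting both to JDN: 2371299 vs 2370815; the smaller is the second.

second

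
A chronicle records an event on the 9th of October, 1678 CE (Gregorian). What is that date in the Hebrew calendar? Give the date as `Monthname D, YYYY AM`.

Tishrei 23, 5439 AM

Both dates share Julian Day Number 2334219; in the Hebrew calendar that is 23 Tishrei 5439 AM.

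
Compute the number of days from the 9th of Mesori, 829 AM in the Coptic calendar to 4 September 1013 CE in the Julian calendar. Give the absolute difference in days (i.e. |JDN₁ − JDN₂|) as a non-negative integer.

JDN of the first date = 2127795.
JDN of the second date = 2091303.
|2091303 − 2127795| = 36492.

36492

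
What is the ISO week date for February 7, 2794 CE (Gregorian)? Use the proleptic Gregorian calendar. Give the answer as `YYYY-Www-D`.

2794-W06-1

The weekday is Monday (ISO weekday 1).
That Monday belongs to ISO week 6 of ISO year 2794.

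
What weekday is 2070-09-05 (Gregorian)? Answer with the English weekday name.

2477360 ≡ 4 (mod 7); counting from Monday = 0 gives Friday.

Friday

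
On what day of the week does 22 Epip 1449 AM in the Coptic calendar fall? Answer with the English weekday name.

Equivalently 27 July 1733 Gregorian, JDN 2354233.
2354233 ≡ 0 (mod 7); counting from Monday = 0 gives Monday.

Monday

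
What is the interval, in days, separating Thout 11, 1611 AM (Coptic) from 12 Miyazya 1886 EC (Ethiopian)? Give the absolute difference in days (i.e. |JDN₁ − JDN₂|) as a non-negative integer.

First date → JDN 2413092; second date → JDN 2412938.
The interval is |2413092 − 2412938| = 154 days.

154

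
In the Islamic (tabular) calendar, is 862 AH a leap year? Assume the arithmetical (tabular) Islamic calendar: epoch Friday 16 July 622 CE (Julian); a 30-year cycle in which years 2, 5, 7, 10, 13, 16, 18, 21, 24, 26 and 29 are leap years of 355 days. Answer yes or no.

Year 862 AH is year 22 of its 30-year cycle; leap positions are 2, 5, 7, 10, 13, 16, 18, 21, 24, 26, 29, so it is a common year (354 days).

no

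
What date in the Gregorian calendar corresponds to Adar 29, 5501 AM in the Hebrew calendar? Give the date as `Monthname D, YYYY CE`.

Julian Day Number of the source date = 2357023.
Converting JDN 2357023 to the Gregorian calendar gives 17 March 1741 CE.

March 17, 1741 CE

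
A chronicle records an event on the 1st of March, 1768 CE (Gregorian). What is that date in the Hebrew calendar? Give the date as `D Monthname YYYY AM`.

12 Adar 5528 AM

Julian Day Number of the source date = 2366869.
Converting JDN 2366869 to the Hebrew calendar gives 12 Adar 5528 AM.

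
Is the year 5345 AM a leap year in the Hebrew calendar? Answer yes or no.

yes

Hebrew year 5345 is year 6 of its 19-year Metonic cycle; leap years are at positions 3, 6, 8, 11, 14, 17, 19, so it is a leap year (13 months).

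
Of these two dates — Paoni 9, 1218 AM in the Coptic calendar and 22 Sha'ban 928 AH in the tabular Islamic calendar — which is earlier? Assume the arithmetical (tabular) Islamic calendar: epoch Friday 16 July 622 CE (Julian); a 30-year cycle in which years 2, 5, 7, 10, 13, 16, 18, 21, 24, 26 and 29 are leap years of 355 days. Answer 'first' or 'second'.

Converting both to JDN: 2269817 vs 2277166; the smaller is the first.

first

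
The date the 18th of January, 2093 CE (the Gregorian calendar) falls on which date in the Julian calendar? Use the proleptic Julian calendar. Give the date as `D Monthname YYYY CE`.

The Julian–Gregorian offset here is 13 days (Julian trailing).
18 January 2093 Gregorian − 13 days → 5 January 2093 Julian.

5 January 2093 CE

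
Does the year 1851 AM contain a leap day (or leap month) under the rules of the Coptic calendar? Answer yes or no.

1851 mod 4 = 3; in the Coptic calendar a year is leap when year mod 4 = 3, so it is a leap year.

yes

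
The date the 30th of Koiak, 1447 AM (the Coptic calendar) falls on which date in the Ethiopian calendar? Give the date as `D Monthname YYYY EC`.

30 Tahsas 1723 EC

Julian Day Number of the source date = 2353300.
Converting JDN 2353300 to the Ethiopian calendar gives 30 Tahsas 1723 EC.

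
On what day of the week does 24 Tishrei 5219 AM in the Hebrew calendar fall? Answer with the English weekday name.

Equivalently 11 October 1458 Gregorian, JDN 2253867.
2253867 ≡ 0 (mod 7); counting from Monday = 0 gives Monday.

Monday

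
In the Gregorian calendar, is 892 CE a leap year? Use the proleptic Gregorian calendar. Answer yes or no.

892 is divisible by 4 and not by 100, so it is a leap year.

yes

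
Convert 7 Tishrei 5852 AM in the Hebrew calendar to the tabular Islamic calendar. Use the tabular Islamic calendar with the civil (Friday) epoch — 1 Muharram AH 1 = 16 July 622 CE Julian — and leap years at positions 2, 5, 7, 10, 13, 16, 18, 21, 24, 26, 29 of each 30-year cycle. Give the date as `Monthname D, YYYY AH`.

Julian Day Number of the source date = 2485044.
Converting JDN 2485044 to the tabular Islamic calendar gives 5 Rabi' al-Thani 1515 AH.

Rabi' al-Thani 5, 1515 AH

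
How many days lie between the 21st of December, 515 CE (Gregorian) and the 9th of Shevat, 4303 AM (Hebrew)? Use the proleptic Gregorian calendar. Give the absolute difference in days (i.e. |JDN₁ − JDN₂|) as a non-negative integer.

9904

JDN of the first date = 1909514.
JDN of the second date = 1919418.
|1919418 − 1909514| = 9904.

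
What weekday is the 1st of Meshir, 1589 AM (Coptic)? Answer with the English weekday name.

Friday

Equivalently 7 February 1873 Gregorian, JDN 2405197.
Since JDN mod 7 = 4 (0 = Monday), the day is Friday.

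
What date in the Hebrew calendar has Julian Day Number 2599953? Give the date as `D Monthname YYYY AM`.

JDN 2599953 is 30 April 2406 in the Gregorian calendar.
In the Hebrew calendar that day is 11 Iyar 6166 AM.

11 Iyar 6166 AM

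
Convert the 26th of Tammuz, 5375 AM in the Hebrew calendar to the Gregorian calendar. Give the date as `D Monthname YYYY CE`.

Julian Day Number of the source date = 2311130.
Converting JDN 2311130 to the Gregorian calendar gives 23 July 1615 CE.

23 July 1615 CE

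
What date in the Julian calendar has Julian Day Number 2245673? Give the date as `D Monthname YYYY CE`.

26 April 1436 CE

JDN 2245673 is 5 May 1436 in the proleptic Gregorian calendar.
In the Julian calendar that day is 26 April 1436 CE.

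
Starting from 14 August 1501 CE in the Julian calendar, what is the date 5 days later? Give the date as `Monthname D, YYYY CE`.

August 19, 1501 CE

Counting 5 days forward from JDN 2269524 reaches JDN 2269529, which is August 19, 1501 CE.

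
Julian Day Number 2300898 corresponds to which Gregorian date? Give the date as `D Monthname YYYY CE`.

JDN 2451545 is 1 Jan 2000; 2300898 is −150647 days from there.

18 July 1587 CE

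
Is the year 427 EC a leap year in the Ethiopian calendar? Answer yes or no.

yes

427 mod 4 = 3; in the Ethiopian calendar a year is leap when year mod 4 = 3, so it is a leap year.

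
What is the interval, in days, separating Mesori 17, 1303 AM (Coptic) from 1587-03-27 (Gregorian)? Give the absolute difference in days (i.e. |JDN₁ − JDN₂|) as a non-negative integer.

JDN of the first date = 2300931.
JDN of the second date = 2300785.
|2300785 − 2300931| = 146.

146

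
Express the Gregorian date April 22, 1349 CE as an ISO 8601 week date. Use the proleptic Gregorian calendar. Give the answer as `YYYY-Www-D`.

1349-W17-2

The weekday is Tuesday (ISO weekday 2).
That Tuesday belongs to ISO week 17 of ISO year 1349.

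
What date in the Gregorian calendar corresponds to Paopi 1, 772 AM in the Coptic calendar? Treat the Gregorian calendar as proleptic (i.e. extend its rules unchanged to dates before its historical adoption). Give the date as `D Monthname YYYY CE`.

5 October 1055 CE

Both dates share Julian Day Number 2106668; in the Gregorian calendar that is 5 October 1055 CE.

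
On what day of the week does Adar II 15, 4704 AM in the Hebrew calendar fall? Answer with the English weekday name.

Wednesday

This is JDN 2065926 (18 March 944 Gregorian).
Since JDN mod 7 = 2 (0 = Monday), the day is Wednesday.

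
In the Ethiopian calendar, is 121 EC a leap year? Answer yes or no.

no

121 mod 4 = 1; in the Ethiopian calendar a year is leap when year mod 4 = 3, so it is a common year.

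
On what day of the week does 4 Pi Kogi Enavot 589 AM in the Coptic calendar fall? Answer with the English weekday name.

In the proleptic Gregorian calendar this is 31 August 873 (JDN 2040160).
Since JDN mod 7 = 3 (0 = Monday), the day is Thursday.

Thursday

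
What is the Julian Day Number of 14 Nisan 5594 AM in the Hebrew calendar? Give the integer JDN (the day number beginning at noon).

2391027

In the Gregorian calendar the same day is 23 April 1834.
JDN 2400001 is 17 November 1858 CE (Gregorian), MJD 0; the target day is −8974 days from there, so JDN = 2391027.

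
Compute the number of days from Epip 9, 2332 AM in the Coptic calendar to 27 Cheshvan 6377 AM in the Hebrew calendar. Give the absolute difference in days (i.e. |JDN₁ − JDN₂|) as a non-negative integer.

JDN of the first date = 2676736.
JDN of the second date = 2676866.
|2676866 − 2676736| = 130.

130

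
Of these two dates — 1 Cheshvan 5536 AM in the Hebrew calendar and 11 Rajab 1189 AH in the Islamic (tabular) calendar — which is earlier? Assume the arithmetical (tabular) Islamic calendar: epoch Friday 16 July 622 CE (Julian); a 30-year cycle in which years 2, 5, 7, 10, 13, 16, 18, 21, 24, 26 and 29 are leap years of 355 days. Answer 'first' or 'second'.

First date → JDN 2369663; second date → JDN 2369615.
JDN 2369615 < JDN 2369663, so the second date is earlier.

second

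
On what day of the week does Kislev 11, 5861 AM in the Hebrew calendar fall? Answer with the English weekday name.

This is JDN 2488416 (13 December 2100 Gregorian).
JDN 2488416 mod 7 = 0, and JDN 0 was a Monday, so this is a Monday.

Monday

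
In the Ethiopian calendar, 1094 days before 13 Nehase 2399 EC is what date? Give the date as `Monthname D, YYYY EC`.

JDN of 13 Nehase 2399 EC = 2600432.
2600432 − 1094 = 2599338.
JDN 2599338 in the Ethiopian calendar is Nehase 14, 2396 EC.

Nehase 14, 2396 EC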